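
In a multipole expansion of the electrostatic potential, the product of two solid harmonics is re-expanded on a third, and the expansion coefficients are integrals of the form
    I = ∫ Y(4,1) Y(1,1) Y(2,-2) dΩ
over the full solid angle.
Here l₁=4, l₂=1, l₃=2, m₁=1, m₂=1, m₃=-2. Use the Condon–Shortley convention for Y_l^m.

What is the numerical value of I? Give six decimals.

0.000000

triangle: need 3≤l₃≤5, have 2; I=0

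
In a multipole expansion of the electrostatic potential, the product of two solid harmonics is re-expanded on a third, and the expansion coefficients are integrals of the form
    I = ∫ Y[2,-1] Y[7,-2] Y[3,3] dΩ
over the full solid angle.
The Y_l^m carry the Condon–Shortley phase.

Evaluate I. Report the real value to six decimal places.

triangle: need 5≤l₃≤9, have 3; I=0

0.000000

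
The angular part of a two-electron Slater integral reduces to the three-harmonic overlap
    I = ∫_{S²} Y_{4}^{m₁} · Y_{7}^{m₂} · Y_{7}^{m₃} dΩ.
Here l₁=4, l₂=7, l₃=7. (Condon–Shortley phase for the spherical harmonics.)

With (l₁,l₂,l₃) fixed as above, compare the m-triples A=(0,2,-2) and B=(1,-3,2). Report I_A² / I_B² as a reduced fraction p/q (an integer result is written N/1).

Same 4,7,7: normalisation and zero-m 3j drop out of the ratio.
A: Δ: 4! 4! 10! / 19! → 1/58198140; sum: t=0:+1/209018880 t=1:−1/2903040 t=2:+1/483840 t=3:−1/622080 t=4:+1/8294400 = 251/1045094400; 3j²(4 7 7; 0 2 -2) = Δ·Π!·Σ² = 63001/58198140  (sign -1)
B: Δ: 4! 4! 10! / 19! → 1/58198140; sum: t=0:+1/2488320 t=1:−1/725760 t=2:+1/1935360 t=3:−1/52254720 = -5/10450944; 3j²(4 7 7; 1 -3 2) = Δ·Π!·Σ² = 31250/2909907  (sign +1)
I_A²/I_B² = (63001/58198140)/(31250/2909907) = 63001/625000

63001/625000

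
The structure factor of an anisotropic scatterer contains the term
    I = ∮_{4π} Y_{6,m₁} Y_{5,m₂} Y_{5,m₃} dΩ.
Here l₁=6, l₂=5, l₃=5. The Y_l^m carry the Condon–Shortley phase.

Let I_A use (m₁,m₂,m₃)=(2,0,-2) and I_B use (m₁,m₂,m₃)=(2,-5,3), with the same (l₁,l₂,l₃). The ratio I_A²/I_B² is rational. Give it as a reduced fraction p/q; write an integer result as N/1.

Same 6,5,5: normalisation and zero-m 3j drop out of the ratio.
A: Δ: 6! 6! 4! / 17! → 1/28588560; sum: t=1:−1/103680 t=2:+1/13824 t=3:−1/17280 t=4:+1/207360 = 1/103680; 3j²(6 5 5; 2 0 -2) = Δ·Π!·Σ² = 10/7293  (sign -1)
B: Δ: 6! 6! 4! / 17! → 1/28588560; sum: t=0:+1/829440 = 1/829440; 3j²(6 5 5; 2 -5 3) = Δ·Π!·Σ² = 35/2431  (sign +1)
I_A²/I_B² = (10/7293)/(35/2431) = 2/21

2/21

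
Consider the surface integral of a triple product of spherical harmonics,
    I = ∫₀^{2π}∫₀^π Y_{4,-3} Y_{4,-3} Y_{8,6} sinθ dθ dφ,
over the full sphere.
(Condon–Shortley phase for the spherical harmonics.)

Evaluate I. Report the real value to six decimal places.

Rules hold: Σm=0, L=16 even, 0≤8≤8.
N = 9·9·17 = 1377
Δ = 0!·8!·8!/17! = 1/218790
Racah Σ t=0..0: t=0:+1/331776 = 1/331776
⇒ 3j(4 4 8; 0 0 0)² = 490/21879, sgn +1
Racah Σ t=0..0: t=0:+1/25401600 = 1/25401600
⇒ 3j(4 4 8; -3 -3 6)² = 8/255, sgn +1
4πI² = N·(3j₀)²·(3jₘ)² = 2352/2431
I = +1·√(0.967503/4π) = 0.27747333

0.277473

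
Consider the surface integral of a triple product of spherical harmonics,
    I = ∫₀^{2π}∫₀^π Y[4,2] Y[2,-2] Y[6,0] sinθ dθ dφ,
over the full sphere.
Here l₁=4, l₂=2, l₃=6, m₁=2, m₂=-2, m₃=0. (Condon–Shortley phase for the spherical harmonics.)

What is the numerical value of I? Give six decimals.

Rules hold: Σm=0, L=12 even, 2≤6≤6.
N = 9·5·13 = 585
Δ = 0!·8!·4!/13! = 1/6435
Racah Σ t=0..0: t=0:+1/2304 = 1/2304
⇒ 3j(4 2 6; 0 0 0)² = 5/143, sgn +1
Racah Σ t=0..0: t=0:+1/34560 = 1/34560
⇒ 3j(4 2 6; 2 -2 0)² = 1/429, sgn +1
4πI² = N·(3j₀)²·(3jₘ)² = 75/1573
I = +1·√(0.0476796/4π) = 0.06159725

0.061597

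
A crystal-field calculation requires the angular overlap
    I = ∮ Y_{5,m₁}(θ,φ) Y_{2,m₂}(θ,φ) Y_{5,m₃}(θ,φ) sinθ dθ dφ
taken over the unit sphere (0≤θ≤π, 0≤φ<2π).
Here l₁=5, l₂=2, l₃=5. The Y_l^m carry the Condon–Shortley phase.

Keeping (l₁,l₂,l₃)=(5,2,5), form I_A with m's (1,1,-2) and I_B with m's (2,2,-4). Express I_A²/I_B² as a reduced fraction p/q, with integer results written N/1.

7/12

l's match ⇒ only the (l;m) 3-j factors differ between A and B.
A: triangle coeff Δ(5,2,5) = 1/38610; Σ_t [1,2]: t=1:−1/1440 t=2:+1/2880 = -1/2880; (3j)²=7/715 [(5 2 5; 1 1 -2)], sign=+1
B: triangle coeff Δ(5,2,5) = 1/38610; Σ_t [2,2]: t=2:+1/20160 = 1/20160; (3j)²=12/715 [(5 2 5; 2 2 -4)], sign=-1
I_A²/I_B² = (7/715)/(12/715) = 7/12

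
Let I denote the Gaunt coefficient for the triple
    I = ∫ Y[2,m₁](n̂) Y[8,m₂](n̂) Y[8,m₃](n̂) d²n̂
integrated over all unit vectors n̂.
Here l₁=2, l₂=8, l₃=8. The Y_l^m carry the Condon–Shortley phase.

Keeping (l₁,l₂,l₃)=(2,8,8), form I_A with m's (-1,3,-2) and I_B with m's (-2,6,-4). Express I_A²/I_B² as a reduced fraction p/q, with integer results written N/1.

275/364

Same 2,8,8: normalisation and zero-m 3j drop out of the ratio.
A: Δ: 2! 2! 14! / 19! → 1/348840; sum: t=1:−1/174182400 t=2:+1/87091200 = 1/174182400; 3j²(2 8 8; -1 3 -2) = Δ·Π!·Σ² = 55/7752  (sign +1)
B: Δ: 2! 2! 14! / 19! → 1/348840; sum: t=2:+1/3832012800 = 1/3832012800; 3j²(2 8 8; -2 6 -4) = Δ·Π!·Σ² = 91/9690  (sign +1)
I_A²/I_B² = (55/7752)/(91/9690) = 275/364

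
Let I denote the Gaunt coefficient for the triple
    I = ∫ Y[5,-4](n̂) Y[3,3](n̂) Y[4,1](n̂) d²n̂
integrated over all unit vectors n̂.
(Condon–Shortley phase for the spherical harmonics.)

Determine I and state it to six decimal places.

Checks pass: Σm=0; 12 even; l₃=4∈[2,8].
(2·5+1)(2·3+1)(2·4+1) = 693
Δ: 4! 6! 2! / 13! → 1/180180
sum: t=1:−1/576 t=2:+1/144 t=3:−1/576 = 1/288
3j²(5 3 4; 0 0 0) = Δ·Π!·Σ² = 20/1001  (sign +1)
sum: t=4:+1/5760 = 1/5760
3j²(5 3 4; -4 3 1) = Δ·Π!·Σ² = 9/286  (sign -1)
combine: 4πI² = 693·20/1001·9/286 = 810/1859
take √, sign -1: I = -0.18620781

-0.186208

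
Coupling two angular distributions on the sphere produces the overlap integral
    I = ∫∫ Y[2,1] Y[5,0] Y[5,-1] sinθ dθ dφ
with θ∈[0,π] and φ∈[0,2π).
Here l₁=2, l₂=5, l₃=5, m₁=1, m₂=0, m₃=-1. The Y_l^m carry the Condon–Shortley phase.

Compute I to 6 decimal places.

-0.036166

Rules hold: Σm=0, L=12 even, 3≤5≤7.
N = 5·11·11 = 605
Δ = 2!·2!·8!/13! = 1/38610
Racah Σ t=0..2: t=0:+1/2880 t=1:−1/576 t=2:+1/2880 = -1/960
⇒ 3j(2 5 5; 0 0 0)² = 10/429, sgn +1
Racah Σ t=0..1: t=0:+1/1440 t=1:−1/1152 = -1/5760
⇒ 3j(2 5 5; 1 0 -1)² = 1/858, sgn -1
4πI² = N·(3j₀)²·(3jₘ)² = 25/1521
I = -1·√(0.0164366/4π) = -0.03616600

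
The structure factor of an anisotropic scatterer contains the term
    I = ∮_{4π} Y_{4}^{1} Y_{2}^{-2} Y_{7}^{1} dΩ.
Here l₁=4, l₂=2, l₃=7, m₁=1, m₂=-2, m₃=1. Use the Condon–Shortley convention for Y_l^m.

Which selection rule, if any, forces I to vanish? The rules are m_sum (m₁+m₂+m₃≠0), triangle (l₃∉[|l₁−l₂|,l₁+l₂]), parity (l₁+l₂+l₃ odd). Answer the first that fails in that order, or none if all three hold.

triangle

azimuthal sum: 1 − 2 + 1 = 0  ✓
2 ≤ 7 ≤ 6 (triangle on l)  ✗
L = 4 + 2 + 7 = 13 (odd)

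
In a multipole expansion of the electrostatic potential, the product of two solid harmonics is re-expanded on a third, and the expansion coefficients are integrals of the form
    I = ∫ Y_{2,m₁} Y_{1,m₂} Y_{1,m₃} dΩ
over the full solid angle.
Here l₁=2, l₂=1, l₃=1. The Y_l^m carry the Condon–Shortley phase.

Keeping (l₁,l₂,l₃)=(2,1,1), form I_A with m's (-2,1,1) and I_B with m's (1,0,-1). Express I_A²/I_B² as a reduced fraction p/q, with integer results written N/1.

Same 2,1,1: normalisation and zero-m 3j drop out of the ratio.
A: Δ: 2! 2! 0! / 5! → 1/30; sum: t=2:+1/4 = 1/4; 3j²(2 1 1; -2 1 1) = Δ·Π!·Σ² = 1/5  (sign +1)
B: Δ: 2! 2! 0! / 5! → 1/30; sum: t=1:−1/2 = -1/2; 3j²(2 1 1; 1 0 -1) = Δ·Π!·Σ² = 1/10  (sign -1)
I_A²/I_B² = (1/5)/(1/10) = 2/1

2/1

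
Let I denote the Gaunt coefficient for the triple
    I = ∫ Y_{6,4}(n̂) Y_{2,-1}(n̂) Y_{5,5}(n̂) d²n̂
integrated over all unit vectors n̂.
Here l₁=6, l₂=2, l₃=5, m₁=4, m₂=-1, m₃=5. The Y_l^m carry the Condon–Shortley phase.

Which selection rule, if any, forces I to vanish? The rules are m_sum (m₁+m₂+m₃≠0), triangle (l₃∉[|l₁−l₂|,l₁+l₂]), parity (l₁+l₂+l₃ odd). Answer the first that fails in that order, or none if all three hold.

m_sum

azimuthal sum: 4 − 1 + 5 = 8  ✗
4 ≤ 5 ≤ 8 (triangle on l)
L = 6 + 2 + 5 = 13 (odd)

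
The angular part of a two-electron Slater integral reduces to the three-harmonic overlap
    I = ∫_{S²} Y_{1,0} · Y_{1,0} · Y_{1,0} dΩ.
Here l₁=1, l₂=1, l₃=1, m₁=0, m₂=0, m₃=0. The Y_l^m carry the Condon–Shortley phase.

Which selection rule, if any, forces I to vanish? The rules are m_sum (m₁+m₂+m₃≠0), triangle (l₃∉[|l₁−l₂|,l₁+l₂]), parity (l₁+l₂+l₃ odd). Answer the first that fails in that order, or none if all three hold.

parity

m₁+m₂+m₃ = 0 + 0 + 0 = 0  ✓
triangle: |1−1|=0 ≤ l₃=1 ≤ 1+1=2  ✓
parity: l₁+l₂+l₃ = 3 is odd  ✗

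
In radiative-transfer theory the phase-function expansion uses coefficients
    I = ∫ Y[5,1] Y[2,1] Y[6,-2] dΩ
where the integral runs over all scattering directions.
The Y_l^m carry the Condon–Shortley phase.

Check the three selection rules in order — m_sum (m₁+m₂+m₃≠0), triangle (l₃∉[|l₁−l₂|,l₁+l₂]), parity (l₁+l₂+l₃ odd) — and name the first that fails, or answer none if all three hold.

Σmᵢ = 0  ✓
l₃∈[|l₁−l₂|,l₁+l₂]=[3,7], have l₃=6  ✓
Σlᵢ = 13 ⇒ odd  ✗

parity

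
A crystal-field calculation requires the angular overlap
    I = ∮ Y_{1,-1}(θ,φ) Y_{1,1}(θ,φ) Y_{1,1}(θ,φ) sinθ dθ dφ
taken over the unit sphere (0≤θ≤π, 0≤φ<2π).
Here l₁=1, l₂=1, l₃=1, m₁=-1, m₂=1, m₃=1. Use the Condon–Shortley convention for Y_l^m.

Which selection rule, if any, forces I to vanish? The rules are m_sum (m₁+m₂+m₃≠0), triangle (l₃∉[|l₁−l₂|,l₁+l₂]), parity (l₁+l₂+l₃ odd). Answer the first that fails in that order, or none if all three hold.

azimuthal sum: -1 + 1 + 1 = 1  ✗
0 ≤ 1 ≤ 2 (triangle on l)
L = 1 + 1 + 1 = 3 (odd)

m_sum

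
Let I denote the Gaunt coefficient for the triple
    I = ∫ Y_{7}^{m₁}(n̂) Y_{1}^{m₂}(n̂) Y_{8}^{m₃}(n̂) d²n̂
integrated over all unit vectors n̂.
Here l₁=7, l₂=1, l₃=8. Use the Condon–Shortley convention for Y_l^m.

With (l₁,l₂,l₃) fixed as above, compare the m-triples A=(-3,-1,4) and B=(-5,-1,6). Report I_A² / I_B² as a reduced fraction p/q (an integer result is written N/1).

Same 7,1,8: normalisation and zero-m 3j drop out of the ratio.
A: Δ: 0! 14! 2! / 17! → 1/2040; sum: t=0:+1/174182400 = 1/174182400; 3j²(7 1 8; -3 -1 4) = Δ·Π!·Σ² = 11/340  (sign +1)
B: Δ: 0! 14! 2! / 17! → 1/2040; sum: t=0:+1/1916006400 = 1/1916006400; 3j²(7 1 8; -5 -1 6) = Δ·Π!·Σ² = 91/2040  (sign +1)
I_A²/I_B² = (11/340)/(91/2040) = 66/91

66/91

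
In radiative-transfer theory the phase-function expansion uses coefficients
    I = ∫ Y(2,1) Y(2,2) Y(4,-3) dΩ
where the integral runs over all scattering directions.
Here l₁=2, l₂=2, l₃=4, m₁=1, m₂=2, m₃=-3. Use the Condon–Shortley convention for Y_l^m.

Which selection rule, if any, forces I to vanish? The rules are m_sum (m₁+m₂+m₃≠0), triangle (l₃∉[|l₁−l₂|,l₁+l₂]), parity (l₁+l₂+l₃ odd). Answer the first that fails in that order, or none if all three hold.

m₁+m₂+m₃ = 1 + 2 − 3 = 0  ✓
triangle: |2−2|=0 ≤ l₃=4 ≤ 2+2=4  ✓
parity: l₁+l₂+l₃ = 8 is even  ✓

none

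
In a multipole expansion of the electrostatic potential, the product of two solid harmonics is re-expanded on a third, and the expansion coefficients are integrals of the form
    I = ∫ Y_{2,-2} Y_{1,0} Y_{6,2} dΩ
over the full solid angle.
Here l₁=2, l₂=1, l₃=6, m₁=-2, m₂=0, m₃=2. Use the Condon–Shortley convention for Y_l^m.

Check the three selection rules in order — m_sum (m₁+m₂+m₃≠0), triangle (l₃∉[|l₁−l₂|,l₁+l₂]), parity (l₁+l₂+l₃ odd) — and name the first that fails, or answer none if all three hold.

azimuthal sum: -2 + 0 + 2 = 0  ✓
1 ≤ 6 ≤ 3 (triangle on l)  ✗
L = 2 + 1 + 6 = 9 (odd)

triangle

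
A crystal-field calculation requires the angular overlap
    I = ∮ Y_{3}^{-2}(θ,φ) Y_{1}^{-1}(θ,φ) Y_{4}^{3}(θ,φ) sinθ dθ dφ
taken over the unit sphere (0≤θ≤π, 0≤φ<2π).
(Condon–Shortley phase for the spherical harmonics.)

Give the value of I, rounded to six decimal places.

m-sum 0 ✓  L=8 even ✓  2≤4≤4 ✓
Π(2lᵢ+1) = 7×3×9 = 189
triangle coeff Δ(3,1,4) = 1/252
Σ_t [0,0]: t=0:+1/36 = 1/36
(3j)²=4/63 [(3 1 4; 0 0 0)], sign=+1
Σ_t [0,0]: t=0:+1/240 = 1/240
(3j)²=1/12 [(3 1 4; -2 -1 3)], sign=-1
⇒ 4πI² = 1/1
I = (-1)√(1/1/(4π)) = -0.28209479

-0.282095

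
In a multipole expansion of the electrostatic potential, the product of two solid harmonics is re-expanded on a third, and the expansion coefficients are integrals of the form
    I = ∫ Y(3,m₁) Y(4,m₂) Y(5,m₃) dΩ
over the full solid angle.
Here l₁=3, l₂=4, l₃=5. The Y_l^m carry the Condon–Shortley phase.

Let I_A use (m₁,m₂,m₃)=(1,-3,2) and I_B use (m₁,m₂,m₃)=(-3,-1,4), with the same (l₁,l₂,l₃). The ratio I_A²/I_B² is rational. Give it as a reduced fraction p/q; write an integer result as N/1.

343/405

l's match ⇒ only the (l;m) 3-j factors differ between A and B.
A: triangle coeff Δ(3,4,5) = 1/180180; Σ_t [0,1]: t=0:+1/960 t=1:−1/4320 = 7/8640; (3j)²=343/12870 [(3 4 5; 1 -3 2)], sign=-1
B: triangle coeff Δ(3,4,5) = 1/180180; Σ_t [2,2]: t=2:+1/5760 = 1/5760; (3j)²=9/286 [(3 4 5; -3 -1 4)], sign=-1
I_A²/I_B² = (343/12870)/(9/286) = 343/405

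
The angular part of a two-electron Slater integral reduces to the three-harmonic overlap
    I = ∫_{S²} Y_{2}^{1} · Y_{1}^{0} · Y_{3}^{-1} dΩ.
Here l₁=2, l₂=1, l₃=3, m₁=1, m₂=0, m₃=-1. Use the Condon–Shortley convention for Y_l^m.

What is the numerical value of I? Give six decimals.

-0.233597

Checks pass: Σm=0; 6 even; l₃=3∈[1,3].
(2·2+1)(2·1+1)(2·3+1) = 105
Δ: 0! 4! 2! / 7! → 1/105
sum: t=0:+1/4 = 1/4
3j²(2 1 3; 0 0 0) = Δ·Π!·Σ² = 3/35  (sign -1)
sum: t=0:+1/6 = 1/6
3j²(2 1 3; 1 0 -1) = Δ·Π!·Σ² = 8/105  (sign +1)
combine: 4πI² = 105·3/35·8/105 = 24/35
take √, sign -1: I = -0.23359668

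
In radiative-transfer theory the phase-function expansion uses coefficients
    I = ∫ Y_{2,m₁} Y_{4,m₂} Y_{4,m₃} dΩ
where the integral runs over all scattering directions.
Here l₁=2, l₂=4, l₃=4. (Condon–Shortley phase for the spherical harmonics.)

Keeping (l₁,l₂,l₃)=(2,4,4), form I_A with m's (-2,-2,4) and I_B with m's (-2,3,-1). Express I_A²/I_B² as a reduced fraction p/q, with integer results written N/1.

Shared (l₁,l₂,l₃)=(2,4,4): N and (l;000)² cancel in I_A²/I_B².
A: Δ = 2!·2!·6!/11! = 1/13860; Racah Σ t=2..2: t=2:+1/2880 = 1/2880; ⇒ 3j(2 4 4; -2 -2 4)² = 2/165, sgn +1
B: Δ = 2!·2!·6!/11! = 1/13860; Racah Σ t=2..2: t=2:+1/480 = 1/480; ⇒ 3j(2 4 4; -2 3 -1)² = 3/110, sgn -1
I_A²/I_B² = (2/165)/(3/110) = 4/9

4/9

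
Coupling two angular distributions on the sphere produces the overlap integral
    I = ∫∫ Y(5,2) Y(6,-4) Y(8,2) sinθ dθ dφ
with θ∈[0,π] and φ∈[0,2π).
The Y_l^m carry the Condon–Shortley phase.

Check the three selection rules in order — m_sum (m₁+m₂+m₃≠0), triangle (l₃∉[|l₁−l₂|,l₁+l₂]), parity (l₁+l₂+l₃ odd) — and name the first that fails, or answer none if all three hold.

m₁+m₂+m₃ = 2 − 4 + 2 = 0  ✓
triangle: |5−6|=1 ≤ l₃=8 ≤ 5+6=11  ✓
parity: l₁+l₂+l₃ = 19 is odd  ✗

parity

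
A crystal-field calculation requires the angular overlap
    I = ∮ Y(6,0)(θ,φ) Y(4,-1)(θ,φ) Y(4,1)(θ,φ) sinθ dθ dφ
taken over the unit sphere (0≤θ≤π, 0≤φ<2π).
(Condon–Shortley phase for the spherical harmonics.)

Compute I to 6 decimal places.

0.007113

Checks pass: Σm=0; 14 even; l₃=4∈[2,10].
(2·6+1)(2·4+1)(2·4+1) = 1053
Δ: 6! 6! 2! / 15! → 1/1261260
sum: t=2:+1/4608 t=3:−1/1296 t=4:+1/4608 = -7/20736
3j²(6 4 4; 0 0 0) = Δ·Π!·Σ² = 20/1287  (sign -1)
sum: t=1:−1/28800 t=2:+1/2304 t=3:−1/2592 = 7/518400
3j²(6 4 4; 0 -1 1) = Δ·Π!·Σ² = 1/25740  (sign -1)
combine: 4πI² = 1053·20/1287·1/25740 = 1/1573
take √, sign +1: I = 0.00711264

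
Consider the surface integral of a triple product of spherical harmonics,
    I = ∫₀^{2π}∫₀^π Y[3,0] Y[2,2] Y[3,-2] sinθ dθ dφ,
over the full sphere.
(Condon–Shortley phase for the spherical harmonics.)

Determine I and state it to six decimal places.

-0.188063

Checks pass: Σm=0; 8 even; l₃=3∈[1,5].
(2·3+1)(2·2+1)(2·3+1) = 245
Δ: 2! 4! 2! / 9! → 1/3780
sum: t=0:+1/24 t=1:−1/4 t=2:+1/24 = -1/6
3j²(3 2 3; 0 0 0) = Δ·Π!·Σ² = 4/105  (sign +1)
sum: t=2:+1/24 = 1/24
3j²(3 2 3; 0 2 -2) = Δ·Π!·Σ² = 1/21  (sign -1)
combine: 4πI² = 245·4/105·1/21 = 4/9
take √, sign -1: I = -0.18806319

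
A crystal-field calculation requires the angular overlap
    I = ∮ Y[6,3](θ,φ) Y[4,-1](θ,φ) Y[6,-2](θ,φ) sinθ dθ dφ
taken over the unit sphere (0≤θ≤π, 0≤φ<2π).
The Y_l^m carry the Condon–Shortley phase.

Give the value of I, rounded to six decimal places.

m-sum 0 ✓  L=16 even ✓  2≤6≤10 ✓
Π(2lᵢ+1) = 13×9×13 = 1521
triangle coeff Δ(6,4,6) = 1/15315300
Σ_t [0,4]: t=0:+1/829440 t=1:−1/25920 t=2:+1/9216 t=3:−1/25920 t=4:+1/829440 = 7/207360
(3j)²=28/2431 [(6 4 6; 0 0 0)], sign=+1
Σ_t [0,3]: t=0:+1/103680 t=1:−1/34560 t=2:+1/120960 t=3:−1/5806080 = -13/1161216
(3j)²=65/5236 [(6 4 6; 3 -1 -2)], sign=-1
⇒ 4πI² = 7605/34969
I = (-1)√(7605/34969/(4π)) = -0.13155370

-0.131554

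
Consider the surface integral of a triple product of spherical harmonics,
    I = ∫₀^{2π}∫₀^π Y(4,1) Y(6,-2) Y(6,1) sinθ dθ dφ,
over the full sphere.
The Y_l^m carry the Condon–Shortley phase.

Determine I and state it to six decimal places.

m-sum 0 ✓  L=16 even ✓  2≤6≤10 ✓
Π(2lᵢ+1) = 9×13×13 = 1521
triangle coeff Δ(4,6,6) = 1/15315300
Σ_t [0,4]: t=0:+1/829440 t=1:−1/25920 t=2:+1/9216 t=3:−1/25920 t=4:+1/829440 = 7/207360
(3j)²=28/2431 [(4 6 6; 0 0 0)], sign=+1
Σ_t [0,3]: t=0:+1/82944 t=1:−1/17280 t=2:+1/34560 t=3:−1/725760 = -53/2903040
(3j)²=2809/306306 [(4 6 6; 1 -2 1)], sign=+1
⇒ 4πI² = 5618/34969
I = (+1)√(5618/34969/(4π)) = 0.11306920

0.113069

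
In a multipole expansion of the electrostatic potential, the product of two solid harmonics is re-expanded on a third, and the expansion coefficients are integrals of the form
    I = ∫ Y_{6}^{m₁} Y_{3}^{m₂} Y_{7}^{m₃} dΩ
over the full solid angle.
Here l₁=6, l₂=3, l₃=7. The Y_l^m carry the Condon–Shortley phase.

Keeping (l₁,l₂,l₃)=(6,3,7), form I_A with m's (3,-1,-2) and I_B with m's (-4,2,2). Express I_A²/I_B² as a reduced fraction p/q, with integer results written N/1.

Same 6,3,7: normalisation and zero-m 3j drop out of the ratio.
A: Δ: 2! 10! 4! / 17! → 1/2042040; sum: t=0:+1/241920 t=1:−1/483840 t=2:+1/17418240 = 37/17418240; 3j²(6 3 7; 3 -1 -2) = Δ·Π!·Σ² = 1369/136136  (sign -1)
B: Δ: 2! 10! 4! / 17! → 1/2042040; sum: t=1:−1/8709120 t=2:+1/967680 = 1/1088640; 3j²(6 3 7; -4 2 2) = Δ·Π!·Σ² = 800/51051  (sign -1)
I_A²/I_B² = (1369/136136)/(800/51051) = 4107/6400

4107/6400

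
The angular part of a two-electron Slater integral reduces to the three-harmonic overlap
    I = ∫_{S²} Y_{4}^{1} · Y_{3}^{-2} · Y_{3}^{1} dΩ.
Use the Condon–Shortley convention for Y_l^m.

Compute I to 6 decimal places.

0.145070

Checks pass: Σm=0; 10 even; l₃=3∈[1,7].
(2·4+1)(2·3+1)(2·3+1) = 441
Δ: 4! 4! 2! / 11! → 1/34650
sum: t=1:−1/72 t=2:+1/16 t=3:−1/72 = 5/144
3j²(4 3 3; 0 0 0) = Δ·Π!·Σ² = 2/77  (sign -1)
sum: t=0:+1/144 t=1:−1/48 = -1/72
3j²(4 3 3; 1 -2 1) = Δ·Π!·Σ² = 16/693  (sign -1)
combine: 4πI² = 441·2/77·16/693 = 32/121
take √, sign +1: I = 0.14506992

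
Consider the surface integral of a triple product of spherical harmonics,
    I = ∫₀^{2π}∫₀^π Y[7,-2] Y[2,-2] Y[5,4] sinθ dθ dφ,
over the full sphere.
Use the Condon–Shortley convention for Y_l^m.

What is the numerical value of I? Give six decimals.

Rules hold: Σm=0, L=14 even, 5≤5≤9.
N = 15·5·11 = 825
Δ = 4!·10!·0!/15! = 1/15015
Racah Σ t=2..2: t=2:+1/57600 = 1/57600
⇒ 3j(7 2 5; 0 0 0)² = 21/715, sgn -1
Racah Σ t=0..0: t=0:+1/8709120 = 1/8709120
⇒ 3j(7 2 5; -2 -2 4)² = 1/3003, sgn -1
4πI² = N·(3j₀)²·(3jₘ)² = 15/1859
I = +1·√(0.00806885/4π) = 0.02533967

0.025340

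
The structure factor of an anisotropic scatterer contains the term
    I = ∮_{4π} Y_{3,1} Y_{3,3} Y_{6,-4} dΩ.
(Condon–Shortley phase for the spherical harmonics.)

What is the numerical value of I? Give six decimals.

Rules hold: Σm=0, L=12 even, 0≤6≤6.
N = 7·7·13 = 637
Δ = 0!·6!·6!/13! = 1/12012
Racah Σ t=0..0: t=0:+1/1296 = 1/1296
⇒ 3j(3 3 6; 0 0 0)² = 100/3003, sgn +1
Racah Σ t=0..0: t=0:+1/34560 = 1/34560
⇒ 3j(3 3 6; 1 3 -4)² = 5/286, sgn +1
4πI² = N·(3j₀)²·(3jₘ)² = 1750/4719
I = +1·√(0.370841/4π) = 0.17178653

0.171787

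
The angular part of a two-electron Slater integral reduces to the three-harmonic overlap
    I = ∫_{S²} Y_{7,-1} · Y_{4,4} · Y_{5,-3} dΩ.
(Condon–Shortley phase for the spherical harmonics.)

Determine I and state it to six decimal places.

0.073615

Checks pass: Σm=0; 16 even; l₃=5∈[3,11].
(2·7+1)(2·4+1)(2·5+1) = 1485
Δ: 6! 8! 2! / 17! → 1/6126120
sum: t=2:+1/69120 t=3:−1/20736 t=4:+1/69120 = -1/51840
3j²(7 4 5; 0 0 0) = Δ·Π!·Σ² = 280/21879  (sign +1)
sum: t=6:+1/2073600 = 1/2073600
3j²(7 4 5; -1 4 -3) = Δ·Π!·Σ² = 392/109395  (sign +1)
combine: 4πI² = 1485·280/21879·392/109395 = 109760/1611753
take √, sign +1: I = 0.07361526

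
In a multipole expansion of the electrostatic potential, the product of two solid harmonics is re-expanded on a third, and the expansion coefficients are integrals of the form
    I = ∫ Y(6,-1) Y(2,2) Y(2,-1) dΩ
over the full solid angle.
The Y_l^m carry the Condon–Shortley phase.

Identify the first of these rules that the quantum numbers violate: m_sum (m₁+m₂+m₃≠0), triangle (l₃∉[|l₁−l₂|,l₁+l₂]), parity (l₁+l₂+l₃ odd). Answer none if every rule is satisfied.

triangle

azimuthal sum: -1 + 2 − 1 = 0  ✓
4 ≤ 2 ≤ 8 (triangle on l)  ✗
L = 6 + 2 + 2 = 10 (even)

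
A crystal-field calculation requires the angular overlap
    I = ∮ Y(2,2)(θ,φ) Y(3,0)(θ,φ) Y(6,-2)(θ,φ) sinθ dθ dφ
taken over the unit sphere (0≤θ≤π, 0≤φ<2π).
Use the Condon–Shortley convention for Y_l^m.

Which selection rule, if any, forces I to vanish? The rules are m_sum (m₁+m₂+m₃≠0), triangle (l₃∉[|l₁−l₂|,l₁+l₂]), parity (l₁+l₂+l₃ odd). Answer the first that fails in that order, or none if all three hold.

triangle

Σmᵢ = 0  ✓
l₃∈[|l₁−l₂|,l₁+l₂]=[1,5], have l₃=6  ✗
Σlᵢ = 11 ⇒ odd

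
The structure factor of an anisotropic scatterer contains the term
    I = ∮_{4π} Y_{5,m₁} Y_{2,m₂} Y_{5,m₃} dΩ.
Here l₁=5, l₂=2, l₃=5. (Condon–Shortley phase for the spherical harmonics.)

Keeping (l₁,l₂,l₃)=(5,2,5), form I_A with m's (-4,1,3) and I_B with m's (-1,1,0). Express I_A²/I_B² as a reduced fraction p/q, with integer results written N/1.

Shared (l₁,l₂,l₃)=(5,2,5): N and (l;000)² cancel in I_A²/I_B².
A: Δ = 2!·8!·2!/13! = 1/38610; Racah Σ t=1..2: t=1:−1/80640 t=2:+1/10080 = 1/11520; ⇒ 3j(5 2 5; -4 1 3)² = 49/1430, sgn +1
B: Δ = 2!·8!·2!/13! = 1/38610; Racah Σ t=1..2: t=1:−1/1440 t=2:+1/1152 = 1/5760; ⇒ 3j(5 2 5; -1 1 0)² = 1/858, sgn -1
I_A²/I_B² = (49/1430)/(1/858) = 147/5

147/5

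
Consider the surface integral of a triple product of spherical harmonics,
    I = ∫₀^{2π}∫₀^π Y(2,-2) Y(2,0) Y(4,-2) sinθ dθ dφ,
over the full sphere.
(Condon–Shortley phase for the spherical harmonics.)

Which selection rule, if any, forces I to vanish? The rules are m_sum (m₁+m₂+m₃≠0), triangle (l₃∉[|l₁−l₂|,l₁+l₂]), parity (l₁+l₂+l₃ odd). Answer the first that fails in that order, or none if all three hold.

m_sum

azimuthal sum: -2 + 0 − 2 = -4  ✗
0 ≤ 4 ≤ 4 (triangle on l)
L = 2 + 2 + 4 = 8 (even)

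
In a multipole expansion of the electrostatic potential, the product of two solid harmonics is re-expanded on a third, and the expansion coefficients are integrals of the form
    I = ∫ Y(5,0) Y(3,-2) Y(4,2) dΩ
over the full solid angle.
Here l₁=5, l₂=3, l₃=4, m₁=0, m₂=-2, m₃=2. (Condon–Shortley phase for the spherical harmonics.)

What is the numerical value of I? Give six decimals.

-0.171327

Rules hold: Σm=0, L=12 even, 2≤4≤8.
N = 11·7·9 = 693
Δ = 4!·6!·2!/13! = 1/180180
Racah Σ t=1..3: t=1:−1/576 t=2:+1/144 t=3:−1/576 = 1/288
⇒ 3j(5 3 4; 0 0 0)² = 20/1001, sgn +1
Racah Σ t=0..1: t=0:+1/2880 t=1:−1/576 = -1/720
⇒ 3j(5 3 4; 0 -2 2)² = 80/3003, sgn -1
4πI² = N·(3j₀)²·(3jₘ)² = 4800/13013
I = -1·√(0.368862/4π) = -0.17132746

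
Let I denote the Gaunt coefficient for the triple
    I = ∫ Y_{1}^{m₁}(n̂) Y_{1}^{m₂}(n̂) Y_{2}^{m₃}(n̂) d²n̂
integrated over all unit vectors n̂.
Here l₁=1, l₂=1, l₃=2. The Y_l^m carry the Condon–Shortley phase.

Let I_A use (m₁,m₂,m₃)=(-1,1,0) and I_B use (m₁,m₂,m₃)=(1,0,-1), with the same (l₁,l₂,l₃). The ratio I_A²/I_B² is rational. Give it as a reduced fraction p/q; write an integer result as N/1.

l's match ⇒ only the (l;m) 3-j factors differ between A and B.
A: triangle coeff Δ(1,1,2) = 1/30; Σ_t [0,0]: t=0:+1/4 = 1/4; (3j)²=1/30 [(1 1 2; -1 1 0)], sign=+1
B: triangle coeff Δ(1,1,2) = 1/30; Σ_t [0,0]: t=0:+1/2 = 1/2; (3j)²=1/10 [(1 1 2; 1 0 -1)], sign=-1
I_A²/I_B² = (1/30)/(1/10) = 1/3

1/3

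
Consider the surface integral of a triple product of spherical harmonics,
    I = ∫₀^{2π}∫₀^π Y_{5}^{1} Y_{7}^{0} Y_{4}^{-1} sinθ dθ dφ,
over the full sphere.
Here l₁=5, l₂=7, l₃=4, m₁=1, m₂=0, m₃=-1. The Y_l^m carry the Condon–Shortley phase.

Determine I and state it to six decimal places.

Rules hold: Σm=0, L=16 even, 2≤4≤12.
N = 11·15·9 = 1485
Δ = 8!·2!·6!/17! = 1/6126120
Racah Σ t=3..5: t=3:−1/69120 t=4:+1/20736 t=5:−1/69120 = 1/51840
⇒ 3j(5 7 4; 0 0 0)² = 280/21879, sgn +1
Racah Σ t=2..4: t=2:+1/345600 t=3:−1/34560 t=4:+1/41472 = -1/518400
⇒ 3j(5 7 4; 1 0 -1)² = 7/36465, sgn +1
4πI² = N·(3j₀)²·(3jₘ)² = 1960/537251
I = +1·√(0.0036482/4π) = 0.01703862

0.017039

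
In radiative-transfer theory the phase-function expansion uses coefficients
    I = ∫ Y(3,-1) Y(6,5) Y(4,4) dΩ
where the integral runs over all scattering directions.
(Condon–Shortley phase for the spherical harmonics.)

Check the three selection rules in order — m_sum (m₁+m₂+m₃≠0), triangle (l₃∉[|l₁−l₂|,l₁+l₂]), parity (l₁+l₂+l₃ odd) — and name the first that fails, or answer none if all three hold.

Σmᵢ = 8  ✗
l₃∈[|l₁−l₂|,l₁+l₂]=[3,9], have l₃=4
Σlᵢ = 13 ⇒ odd

m_sum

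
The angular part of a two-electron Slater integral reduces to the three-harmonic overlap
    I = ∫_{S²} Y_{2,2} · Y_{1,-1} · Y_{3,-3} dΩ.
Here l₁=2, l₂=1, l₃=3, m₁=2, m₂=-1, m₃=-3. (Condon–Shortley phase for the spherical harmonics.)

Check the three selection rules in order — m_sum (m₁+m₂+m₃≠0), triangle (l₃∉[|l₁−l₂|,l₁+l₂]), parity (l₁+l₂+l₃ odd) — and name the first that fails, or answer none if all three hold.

azimuthal sum: 2 − 1 − 3 = -2  ✗
1 ≤ 3 ≤ 3 (triangle on l)
L = 2 + 1 + 3 = 6 (even)

m_sum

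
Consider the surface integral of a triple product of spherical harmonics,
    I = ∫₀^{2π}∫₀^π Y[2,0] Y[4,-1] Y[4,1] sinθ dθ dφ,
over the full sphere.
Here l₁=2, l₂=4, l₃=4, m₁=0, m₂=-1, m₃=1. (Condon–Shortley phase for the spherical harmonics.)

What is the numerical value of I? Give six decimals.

-0.139264

Rules hold: Σm=0, L=10 even, 2≤4≤6.
N = 5·9·9 = 405
Δ = 2!·2!·6!/11! = 1/13860
Racah Σ t=0..2: t=0:+1/192 t=1:−1/36 t=2:+1/192 = -5/288
⇒ 3j(2 4 4; 0 0 0)² = 20/693, sgn -1
Racah Σ t=0..2: t=0:+1/144 t=1:−1/48 t=2:+1/480 = -17/1440
⇒ 3j(2 4 4; 0 -1 1)² = 289/13860, sgn +1
4πI² = N·(3j₀)²·(3jₘ)² = 1445/5929
I = -1·√(0.243717/4π) = -0.13926381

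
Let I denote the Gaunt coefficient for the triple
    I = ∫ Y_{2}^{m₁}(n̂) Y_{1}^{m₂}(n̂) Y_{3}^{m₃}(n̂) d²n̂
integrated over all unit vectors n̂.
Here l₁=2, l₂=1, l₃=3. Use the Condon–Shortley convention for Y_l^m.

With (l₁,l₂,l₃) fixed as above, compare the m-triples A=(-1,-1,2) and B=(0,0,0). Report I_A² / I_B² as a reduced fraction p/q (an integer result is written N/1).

10/9

Same 2,1,3: normalisation and zero-m 3j drop out of the ratio.
A: Δ: 0! 4! 2! / 7! → 1/105; sum: t=0:+1/12 = 1/12; 3j²(2 1 3; -1 -1 2) = Δ·Π!·Σ² = 2/21  (sign -1)
B: Δ: 0! 4! 2! / 7! → 1/105; sum: t=0:+1/4 = 1/4; 3j²(2 1 3; 0 0 0) = Δ·Π!·Σ² = 3/35  (sign -1)
I_A²/I_B² = (2/21)/(3/35) = 10/9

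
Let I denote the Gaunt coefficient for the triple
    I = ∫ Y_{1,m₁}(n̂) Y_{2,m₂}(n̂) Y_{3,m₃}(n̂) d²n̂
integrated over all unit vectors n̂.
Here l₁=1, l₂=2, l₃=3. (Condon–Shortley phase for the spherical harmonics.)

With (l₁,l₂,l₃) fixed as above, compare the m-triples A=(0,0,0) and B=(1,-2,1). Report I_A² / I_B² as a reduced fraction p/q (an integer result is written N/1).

9/1

Shared (l₁,l₂,l₃)=(1,2,3): N and (l;000)² cancel in I_A²/I_B².
A: Δ = 0!·2!·4!/7! = 1/105; Racah Σ t=0..0: t=0:+1/4 = 1/4; ⇒ 3j(1 2 3; 0 0 0)² = 3/35, sgn -1
B: Δ = 0!·2!·4!/7! = 1/105; Racah Σ t=0..0: t=0:+1/48 = 1/48; ⇒ 3j(1 2 3; 1 -2 1)² = 1/105, sgn +1
I_A²/I_B² = (3/35)/(1/105) = 9/1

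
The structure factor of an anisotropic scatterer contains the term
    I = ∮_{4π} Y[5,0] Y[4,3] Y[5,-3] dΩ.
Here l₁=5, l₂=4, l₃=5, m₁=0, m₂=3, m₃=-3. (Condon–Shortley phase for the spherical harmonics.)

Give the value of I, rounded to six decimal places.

0.130198

Checks pass: Σm=0; 14 even; l₃=5∈[1,9].
(2·5+1)(2·4+1)(2·5+1) = 1089
Δ: 4! 6! 4! / 15! → 1/3153150
sum: t=0:+1/69120 t=1:−1/1728 t=2:+1/576 t=3:−1/1728 t=4:+1/69120 = 7/11520
3j²(5 4 5; 0 0 0) = Δ·Π!·Σ² = 2/143  (sign -1)
sum: t=3:−1/6912 t=4:+1/17280 = -1/11520
3j²(5 4 5; 0 3 -3) = Δ·Π!·Σ² = 2/143  (sign -1)
combine: 4πI² = 1089·2/143·2/143 = 36/169
take √, sign +1: I = 0.13019760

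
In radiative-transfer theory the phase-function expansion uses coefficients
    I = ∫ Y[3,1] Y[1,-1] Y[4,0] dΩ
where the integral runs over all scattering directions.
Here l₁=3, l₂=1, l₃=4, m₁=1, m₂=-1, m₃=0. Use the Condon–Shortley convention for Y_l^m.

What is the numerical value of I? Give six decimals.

0.150786

m-sum 0 ✓  L=8 even ✓  2≤4≤4 ✓
Π(2lᵢ+1) = 7×3×9 = 189
triangle coeff Δ(3,1,4) = 1/252
Σ_t [0,0]: t=0:+1/36 = 1/36
(3j)²=4/63 [(3 1 4; 0 0 0)], sign=+1
Σ_t [0,0]: t=0:+1/96 = 1/96
(3j)²=1/42 [(3 1 4; 1 -1 0)], sign=+1
⇒ 4πI² = 2/7
I = (+1)√(2/7/(4π)) = 0.15078601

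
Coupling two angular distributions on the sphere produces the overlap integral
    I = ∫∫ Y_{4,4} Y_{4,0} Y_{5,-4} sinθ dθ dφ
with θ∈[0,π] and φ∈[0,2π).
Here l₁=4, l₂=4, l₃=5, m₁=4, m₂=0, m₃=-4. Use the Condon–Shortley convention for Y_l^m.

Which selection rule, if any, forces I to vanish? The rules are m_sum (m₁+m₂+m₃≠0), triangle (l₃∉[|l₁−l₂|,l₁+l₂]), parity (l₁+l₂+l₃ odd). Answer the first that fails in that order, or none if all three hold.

Σmᵢ = 0  ✓
l₃∈[|l₁−l₂|,l₁+l₂]=[0,8], have l₃=5  ✓
Σlᵢ = 13 ⇒ odd  ✗

parity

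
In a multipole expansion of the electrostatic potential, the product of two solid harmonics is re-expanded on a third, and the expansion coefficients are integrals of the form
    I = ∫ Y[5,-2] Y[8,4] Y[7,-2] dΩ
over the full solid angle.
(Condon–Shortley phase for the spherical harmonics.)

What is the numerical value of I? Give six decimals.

m-sum 0 ✓  L=20 even ✓  3≤7≤13 ✓
Π(2lᵢ+1) = 11×17×15 = 2805
triangle coeff Δ(5,8,7) = 1/814773960
Σ_t [1,5]: t=1:−1/87091200 t=2:+1/4976640 t=3:−1/2073600 t=4:+1/4976640 t=5:−1/87091200 = -1/9676800
(3j)²=360/46189 [(5 8 7; 0 0 0)], sign=+1
Σ_t [3,6]: t=3:−1/313528320 t=4:+1/23224320 t=5:−1/14515200 t=6:+1/74649600 = -7/447897600
(3j)²=343/75582 [(5 8 7; -2 4 -2)], sign=+1
⇒ 4πI² = 102900/1037153
I = (+1)√(102900/1037153/(4π)) = 0.08885489

0.088855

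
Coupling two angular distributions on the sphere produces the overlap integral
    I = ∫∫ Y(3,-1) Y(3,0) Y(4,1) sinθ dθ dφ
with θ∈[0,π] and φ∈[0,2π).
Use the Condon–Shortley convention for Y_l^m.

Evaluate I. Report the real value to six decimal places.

-0.099323

Checks pass: Σm=0; 10 even; l₃=4∈[0,6].
(2·3+1)(2·3+1)(2·4+1) = 441
Δ: 2! 4! 4! / 11! → 1/34650
sum: t=0:+1/72 t=1:−1/16 t=2:+1/72 = -5/144
3j²(3 3 4; 0 0 0) = Δ·Π!·Σ² = 2/77  (sign -1)
sum: t=0:+1/288 t=1:−1/24 t=2:+1/48 = -5/288
3j²(3 3 4; -1 0 1) = Δ·Π!·Σ² = 5/462  (sign +1)
combine: 4πI² = 441·2/77·5/462 = 15/121
take √, sign -1: I = -0.09932258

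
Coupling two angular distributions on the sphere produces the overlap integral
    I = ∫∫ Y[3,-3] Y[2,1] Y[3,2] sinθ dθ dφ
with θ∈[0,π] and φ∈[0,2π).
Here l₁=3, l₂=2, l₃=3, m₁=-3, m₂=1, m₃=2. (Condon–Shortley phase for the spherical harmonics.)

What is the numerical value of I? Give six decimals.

-0.210261

m-sum 0 ✓  L=8 even ✓  1≤3≤5 ✓
Π(2lᵢ+1) = 7×5×7 = 245
triangle coeff Δ(3,2,3) = 1/3780
Σ_t [0,2]: t=0:+1/24 t=1:−1/4 t=2:+1/24 = -1/6
(3j)²=4/105 [(3 2 3; 0 0 0)], sign=+1
Σ_t [2,2]: t=2:+1/48 = 1/48
(3j)²=5/84 [(3 2 3; -3 1 2)], sign=-1
⇒ 4πI² = 5/9
I = (-1)√(5/9/(4π)) = -0.21026104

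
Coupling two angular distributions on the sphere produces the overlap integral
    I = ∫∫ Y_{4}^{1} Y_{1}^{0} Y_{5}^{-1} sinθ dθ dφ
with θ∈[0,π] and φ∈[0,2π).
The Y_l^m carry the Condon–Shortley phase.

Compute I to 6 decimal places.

Checks pass: Σm=0; 10 even; l₃=5∈[3,5].
(2·4+1)(2·1+1)(2·5+1) = 297
Δ: 0! 8! 2! / 11! → 1/495
sum: t=0:+1/576 = 1/576
3j²(4 1 5; 0 0 0) = Δ·Π!·Σ² = 5/99  (sign -1)
sum: t=0:+1/720 = 1/720
3j²(4 1 5; 1 0 -1) = Δ·Π!·Σ² = 8/165  (sign +1)
combine: 4πI² = 297·5/99·8/165 = 8/11
take √, sign -1: I = -0.24057125

-0.240571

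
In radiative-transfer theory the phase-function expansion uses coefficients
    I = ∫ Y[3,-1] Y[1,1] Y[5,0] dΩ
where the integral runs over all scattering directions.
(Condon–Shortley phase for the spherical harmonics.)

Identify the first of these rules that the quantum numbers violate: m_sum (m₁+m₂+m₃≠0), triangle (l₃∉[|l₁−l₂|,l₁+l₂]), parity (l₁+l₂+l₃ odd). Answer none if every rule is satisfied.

azimuthal sum: -1 + 1 + 0 = 0  ✓
2 ≤ 5 ≤ 4 (triangle on l)  ✗
L = 3 + 1 + 5 = 9 (odd)

triangle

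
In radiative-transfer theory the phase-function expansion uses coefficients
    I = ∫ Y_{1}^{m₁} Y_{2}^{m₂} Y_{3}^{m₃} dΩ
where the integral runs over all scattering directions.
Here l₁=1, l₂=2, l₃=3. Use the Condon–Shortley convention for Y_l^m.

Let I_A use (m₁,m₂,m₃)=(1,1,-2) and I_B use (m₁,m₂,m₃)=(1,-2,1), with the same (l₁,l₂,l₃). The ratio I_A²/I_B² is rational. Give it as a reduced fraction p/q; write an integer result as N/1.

10/1

Same 1,2,3: normalisation and zero-m 3j drop out of the ratio.
A: Δ: 0! 2! 4! / 7! → 1/105; sum: t=0:+1/12 = 1/12; 3j²(1 2 3; 1 1 -2) = Δ·Π!·Σ² = 2/21  (sign -1)
B: Δ: 0! 2! 4! / 7! → 1/105; sum: t=0:+1/48 = 1/48; 3j²(1 2 3; 1 -2 1) = Δ·Π!·Σ² = 1/105  (sign +1)
I_A²/I_B² = (2/21)/(1/105) = 10/1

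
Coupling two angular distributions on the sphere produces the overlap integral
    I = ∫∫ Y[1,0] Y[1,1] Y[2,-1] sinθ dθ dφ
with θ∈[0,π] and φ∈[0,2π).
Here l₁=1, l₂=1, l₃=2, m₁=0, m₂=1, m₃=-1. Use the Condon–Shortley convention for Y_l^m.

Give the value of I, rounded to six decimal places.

Checks pass: Σm=0; 4 even; l₃=2∈[0,2].
(2·1+1)(2·1+1)(2·2+1) = 45
Δ: 0! 2! 2! / 5! → 1/30
sum: t=0:+1/1 = 1/1
3j²(1 1 2; 0 0 0) = Δ·Π!·Σ² = 2/15  (sign +1)
sum: t=0:+1/2 = 1/2
3j²(1 1 2; 0 1 -1) = Δ·Π!·Σ² = 1/10  (sign -1)
combine: 4πI² = 45·2/15·1/10 = 3/5
take √, sign -1: I = -0.21850969

-0.218510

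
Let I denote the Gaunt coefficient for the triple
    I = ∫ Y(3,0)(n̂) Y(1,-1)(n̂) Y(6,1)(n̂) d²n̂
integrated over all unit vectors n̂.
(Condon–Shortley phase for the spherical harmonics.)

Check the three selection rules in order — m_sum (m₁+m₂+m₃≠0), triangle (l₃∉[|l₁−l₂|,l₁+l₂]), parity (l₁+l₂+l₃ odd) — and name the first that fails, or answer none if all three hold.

triangle

m₁+m₂+m₃ = 0 − 1 + 1 = 0  ✓
triangle: |3−1|=2 ≤ l₃=6 ≤ 3+1=4  ✗
parity: l₁+l₂+l₃ = 10 is even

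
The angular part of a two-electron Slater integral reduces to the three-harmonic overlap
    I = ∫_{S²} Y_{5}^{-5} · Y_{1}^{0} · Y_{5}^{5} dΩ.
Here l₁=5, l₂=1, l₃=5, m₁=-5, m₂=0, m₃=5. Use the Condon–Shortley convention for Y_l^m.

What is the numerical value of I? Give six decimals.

0.000000

L=11 odd ⇒ parity kills the (l;000) factor ⇒ I = 0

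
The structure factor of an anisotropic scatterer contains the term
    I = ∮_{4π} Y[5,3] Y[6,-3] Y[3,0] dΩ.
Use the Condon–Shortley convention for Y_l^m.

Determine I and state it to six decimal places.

0.036034

Checks pass: Σm=0; 14 even; l₃=3∈[1,11].
(2·5+1)(2·6+1)(2·3+1) = 1001
Δ: 8! 2! 4! / 15! → 1/675675
sum: t=3:−1/8640 t=4:+1/2304 t=5:−1/8640 = 7/34560
3j²(5 6 3; 0 0 0) = Δ·Π!·Σ² = 7/429  (sign -1)
sum: t=0:+1/483840 t=1:−1/20160 t=2:+1/17280 = 1/96768
3j²(5 6 3; 3 -3 0) = Δ·Π!·Σ² = 1/1001  (sign -1)
combine: 4πI² = 1001·7/429·1/1001 = 7/429
take √, sign +1: I = 0.03603425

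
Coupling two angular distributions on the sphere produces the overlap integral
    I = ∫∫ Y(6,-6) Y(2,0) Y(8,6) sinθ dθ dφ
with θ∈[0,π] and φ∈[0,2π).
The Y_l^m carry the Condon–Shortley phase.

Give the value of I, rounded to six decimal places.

0.080953

Rules hold: Σm=0, L=16 even, 4≤8≤8.
N = 13·5·17 = 1105
Δ = 0!·12!·4!/17! = 1/30940
Racah Σ t=0..0: t=0:+1/2073600 = 1/2073600
⇒ 3j(6 2 8; 0 0 0)² = 28/1105, sgn +1
Racah Σ t=0..0: t=0:+1/1916006400 = 1/1916006400
⇒ 3j(6 2 8; -6 0 6)² = 1/340, sgn +1
4πI² = N·(3j₀)²·(3jₘ)² = 7/85
I = +1·√(0.0823529/4π) = 0.08095331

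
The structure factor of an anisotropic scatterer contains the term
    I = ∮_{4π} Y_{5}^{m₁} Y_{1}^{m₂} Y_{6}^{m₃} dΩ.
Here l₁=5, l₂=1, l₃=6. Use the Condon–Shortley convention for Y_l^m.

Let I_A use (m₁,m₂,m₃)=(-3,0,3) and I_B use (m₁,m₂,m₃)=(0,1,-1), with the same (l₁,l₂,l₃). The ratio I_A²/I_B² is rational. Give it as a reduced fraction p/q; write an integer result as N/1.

l's match ⇒ only the (l;m) 3-j factors differ between A and B.
A: triangle coeff Δ(5,1,6) = 1/858; Σ_t [0,0]: t=0:+1/80640 = 1/80640; (3j)²=9/286 [(5 1 6; -3 0 3)], sign=-1
B: triangle coeff Δ(5,1,6) = 1/858; Σ_t [0,0]: t=0:+1/28800 = 1/28800; (3j)²=7/286 [(5 1 6; 0 1 -1)], sign=-1
I_A²/I_B² = (9/286)/(7/286) = 9/7

9/7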